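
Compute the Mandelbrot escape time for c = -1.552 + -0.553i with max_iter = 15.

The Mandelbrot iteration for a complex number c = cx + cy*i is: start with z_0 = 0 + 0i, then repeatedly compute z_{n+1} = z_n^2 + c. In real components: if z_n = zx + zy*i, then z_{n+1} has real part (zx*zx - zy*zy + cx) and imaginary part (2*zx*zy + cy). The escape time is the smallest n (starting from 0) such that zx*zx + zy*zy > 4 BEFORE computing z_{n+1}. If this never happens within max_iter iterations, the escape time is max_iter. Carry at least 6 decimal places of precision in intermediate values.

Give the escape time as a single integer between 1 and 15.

z_0 = 0 + 0i, c = -1.5520 + -0.5530i
Iter 1: z = -1.5520 + -0.5530i, |z|^2 = 2.7145
Iter 2: z = 0.5509 + 1.1635i, |z|^2 = 1.6572
Iter 3: z = -2.6023 + 0.7289i, |z|^2 = 7.3032
Escaped at iteration 3

Answer: 3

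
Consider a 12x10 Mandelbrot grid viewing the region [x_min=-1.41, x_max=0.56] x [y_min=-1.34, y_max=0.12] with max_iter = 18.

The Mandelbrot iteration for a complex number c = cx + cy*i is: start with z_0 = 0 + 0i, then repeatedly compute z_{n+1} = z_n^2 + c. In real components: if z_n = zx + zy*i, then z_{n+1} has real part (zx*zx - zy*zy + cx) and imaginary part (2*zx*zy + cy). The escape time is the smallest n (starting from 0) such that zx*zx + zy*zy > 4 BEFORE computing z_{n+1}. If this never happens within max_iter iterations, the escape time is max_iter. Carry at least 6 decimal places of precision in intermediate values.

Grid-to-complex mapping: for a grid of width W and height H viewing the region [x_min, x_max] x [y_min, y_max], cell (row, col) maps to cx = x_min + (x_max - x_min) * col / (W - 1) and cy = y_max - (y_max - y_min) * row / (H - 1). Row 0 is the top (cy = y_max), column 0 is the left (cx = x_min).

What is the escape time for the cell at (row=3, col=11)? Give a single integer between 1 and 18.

z_0 = 0 + 0i, c = 0.5600 + -0.3667i
Iter 1: z = 0.5600 + -0.3667i, |z|^2 = 0.4480
Iter 2: z = 0.7392 + -0.7773i, |z|^2 = 1.1506
Iter 3: z = 0.5021 + -1.5158i, |z|^2 = 2.5498
Iter 4: z = -1.4856 + -1.8889i, |z|^2 = 5.7747
Escaped at iteration 4

Answer: 4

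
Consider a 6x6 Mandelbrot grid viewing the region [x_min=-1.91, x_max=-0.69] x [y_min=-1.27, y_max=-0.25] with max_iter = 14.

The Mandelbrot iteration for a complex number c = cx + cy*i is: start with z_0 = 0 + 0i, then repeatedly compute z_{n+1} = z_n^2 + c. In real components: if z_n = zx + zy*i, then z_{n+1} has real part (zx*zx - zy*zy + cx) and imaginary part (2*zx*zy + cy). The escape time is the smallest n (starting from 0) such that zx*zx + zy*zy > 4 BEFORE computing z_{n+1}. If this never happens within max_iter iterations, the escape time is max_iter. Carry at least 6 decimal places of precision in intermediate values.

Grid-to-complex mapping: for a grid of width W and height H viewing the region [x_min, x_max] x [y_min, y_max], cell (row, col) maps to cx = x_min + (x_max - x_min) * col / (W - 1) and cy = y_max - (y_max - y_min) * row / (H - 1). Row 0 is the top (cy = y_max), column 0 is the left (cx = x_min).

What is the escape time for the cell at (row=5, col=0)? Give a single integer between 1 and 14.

z_0 = 0 + 0i, c = -1.9100 + -1.2700i
Iter 1: z = -1.9100 + -1.2700i, |z|^2 = 5.2610
Escaped at iteration 1

Answer: 1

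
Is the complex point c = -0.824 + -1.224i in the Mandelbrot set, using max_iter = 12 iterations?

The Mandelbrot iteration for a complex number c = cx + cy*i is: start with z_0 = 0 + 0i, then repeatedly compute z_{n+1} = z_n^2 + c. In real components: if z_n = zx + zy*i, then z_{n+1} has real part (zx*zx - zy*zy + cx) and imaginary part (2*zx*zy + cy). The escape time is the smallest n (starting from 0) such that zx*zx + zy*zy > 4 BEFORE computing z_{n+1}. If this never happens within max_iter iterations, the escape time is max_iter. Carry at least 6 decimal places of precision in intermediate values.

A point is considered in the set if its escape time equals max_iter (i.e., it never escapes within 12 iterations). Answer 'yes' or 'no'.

Answer: no

Derivation:
z_0 = 0 + 0i, c = -0.8240 + -1.2240i
Iter 1: z = -0.8240 + -1.2240i, |z|^2 = 2.1772
Iter 2: z = -1.6432 + 0.7932i, |z|^2 = 3.3292
Iter 3: z = 1.2470 + -3.8306i, |z|^2 = 16.2287
Escaped at iteration 3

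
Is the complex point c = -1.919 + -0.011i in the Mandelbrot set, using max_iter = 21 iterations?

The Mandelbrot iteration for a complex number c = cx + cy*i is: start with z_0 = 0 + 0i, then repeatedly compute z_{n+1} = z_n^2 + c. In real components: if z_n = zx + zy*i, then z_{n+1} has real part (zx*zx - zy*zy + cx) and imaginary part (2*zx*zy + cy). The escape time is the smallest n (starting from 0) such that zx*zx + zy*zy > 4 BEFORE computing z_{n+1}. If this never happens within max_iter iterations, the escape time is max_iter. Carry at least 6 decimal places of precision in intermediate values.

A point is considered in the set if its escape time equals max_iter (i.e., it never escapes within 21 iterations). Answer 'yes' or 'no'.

z_0 = 0 + 0i, c = -1.9190 + -0.0110i
Iter 1: z = -1.9190 + -0.0110i, |z|^2 = 3.6827
Iter 2: z = 1.7634 + 0.0312i, |z|^2 = 3.1107
Iter 3: z = 1.1897 + 0.0991i, |z|^2 = 1.4253
Iter 4: z = -0.5133 + 0.2248i, |z|^2 = 0.3140
Iter 5: z = -1.7060 + -0.2418i, |z|^2 = 2.9690
Iter 6: z = 0.9331 + 0.8141i, |z|^2 = 1.5334
Iter 7: z = -1.7110 + 1.5082i, |z|^2 = 5.2022
Escaped at iteration 7

Answer: no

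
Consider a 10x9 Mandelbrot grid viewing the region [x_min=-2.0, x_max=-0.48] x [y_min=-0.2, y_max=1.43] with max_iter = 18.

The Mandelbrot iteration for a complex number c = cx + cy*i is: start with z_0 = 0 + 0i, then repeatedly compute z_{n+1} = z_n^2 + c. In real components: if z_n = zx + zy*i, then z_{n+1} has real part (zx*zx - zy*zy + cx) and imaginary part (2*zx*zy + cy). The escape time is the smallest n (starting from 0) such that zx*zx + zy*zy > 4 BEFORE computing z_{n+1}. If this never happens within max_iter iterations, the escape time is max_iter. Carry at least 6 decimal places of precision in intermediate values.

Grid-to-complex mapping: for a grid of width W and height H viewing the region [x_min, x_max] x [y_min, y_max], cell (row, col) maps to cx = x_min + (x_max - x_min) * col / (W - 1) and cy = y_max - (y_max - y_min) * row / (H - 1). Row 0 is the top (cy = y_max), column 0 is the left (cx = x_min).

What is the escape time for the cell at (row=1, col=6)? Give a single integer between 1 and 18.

Answer: 3

Derivation:
z_0 = 0 + 0i, c = -0.9867 + 1.2262i
Iter 1: z = -0.9867 + 1.2262i, |z|^2 = 2.4772
Iter 2: z = -1.5168 + -1.1935i, |z|^2 = 3.7254
Iter 3: z = -0.1104 + 4.8471i, |z|^2 = 23.5067
Escaped at iteration 3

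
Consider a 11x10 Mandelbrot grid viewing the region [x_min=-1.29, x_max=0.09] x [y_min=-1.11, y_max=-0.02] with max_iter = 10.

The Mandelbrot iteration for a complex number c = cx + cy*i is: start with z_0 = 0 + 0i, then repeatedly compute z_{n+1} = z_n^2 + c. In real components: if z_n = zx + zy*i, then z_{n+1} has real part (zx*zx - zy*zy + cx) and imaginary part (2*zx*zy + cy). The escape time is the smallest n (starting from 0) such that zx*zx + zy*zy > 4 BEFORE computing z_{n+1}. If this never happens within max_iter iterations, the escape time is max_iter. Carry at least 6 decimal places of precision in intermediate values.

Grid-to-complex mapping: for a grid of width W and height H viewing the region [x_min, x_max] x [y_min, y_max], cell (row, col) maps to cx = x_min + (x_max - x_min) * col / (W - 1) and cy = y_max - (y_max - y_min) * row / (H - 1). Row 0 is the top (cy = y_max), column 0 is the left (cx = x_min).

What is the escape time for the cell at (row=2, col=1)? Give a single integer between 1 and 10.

Answer: 10

Derivation:
z_0 = 0 + 0i, c = -1.1520 + -0.2622i
Iter 1: z = -1.1520 + -0.2622i, |z|^2 = 1.3959
Iter 2: z = 0.1063 + 0.3419i, |z|^2 = 0.1282
Iter 3: z = -1.2576 + -0.1895i, |z|^2 = 1.6175
Iter 4: z = 0.3937 + 0.2144i, |z|^2 = 0.2010
Iter 5: z = -1.0430 + -0.0934i, |z|^2 = 1.0965
Iter 6: z = -0.0729 + -0.0674i, |z|^2 = 0.0099
Iter 7: z = -1.1512 + -0.2524i, |z|^2 = 1.3890
Iter 8: z = 0.1096 + 0.3189i, |z|^2 = 0.1137
Iter 9: z = -1.2417 + -0.1923i, |z|^2 = 1.5788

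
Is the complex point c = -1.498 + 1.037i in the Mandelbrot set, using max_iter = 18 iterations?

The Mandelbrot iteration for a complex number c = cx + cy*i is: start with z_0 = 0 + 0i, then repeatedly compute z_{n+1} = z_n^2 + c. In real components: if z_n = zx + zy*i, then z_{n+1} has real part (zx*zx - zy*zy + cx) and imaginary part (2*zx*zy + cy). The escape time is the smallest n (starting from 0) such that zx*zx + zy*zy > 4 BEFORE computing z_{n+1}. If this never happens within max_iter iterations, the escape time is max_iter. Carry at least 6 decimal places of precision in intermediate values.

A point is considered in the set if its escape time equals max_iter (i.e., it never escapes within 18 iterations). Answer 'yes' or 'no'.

Answer: no

Derivation:
z_0 = 0 + 0i, c = -1.4980 + 1.0370i
Iter 1: z = -1.4980 + 1.0370i, |z|^2 = 3.3194
Iter 2: z = -0.3294 + -2.0699i, |z|^2 = 4.3928
Escaped at iteration 2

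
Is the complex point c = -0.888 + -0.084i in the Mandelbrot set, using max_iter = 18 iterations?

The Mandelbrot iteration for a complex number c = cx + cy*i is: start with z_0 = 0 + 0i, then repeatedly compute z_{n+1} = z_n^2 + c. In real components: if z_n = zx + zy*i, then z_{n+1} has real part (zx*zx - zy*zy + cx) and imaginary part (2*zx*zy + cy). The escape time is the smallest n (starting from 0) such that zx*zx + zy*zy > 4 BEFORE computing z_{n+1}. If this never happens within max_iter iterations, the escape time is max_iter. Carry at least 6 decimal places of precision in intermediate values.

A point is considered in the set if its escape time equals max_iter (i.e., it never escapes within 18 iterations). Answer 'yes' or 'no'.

Answer: yes

Derivation:
z_0 = 0 + 0i, c = -0.8880 + -0.0840i
Iter 1: z = -0.8880 + -0.0840i, |z|^2 = 0.7956
Iter 2: z = -0.1065 + 0.0652i, |z|^2 = 0.0156
Iter 3: z = -0.8809 + -0.0979i, |z|^2 = 0.7856
Iter 4: z = -0.1216 + 0.0885i, |z|^2 = 0.0226
Iter 5: z = -0.8810 + -0.1055i, |z|^2 = 0.7874
Iter 6: z = -0.1229 + 0.1019i, |z|^2 = 0.0255
Iter 7: z = -0.8833 + -0.1091i, |z|^2 = 0.7921
Iter 8: z = -0.1197 + 0.1086i, |z|^2 = 0.0261
Iter 9: z = -0.8855 + -0.1100i, |z|^2 = 0.7962
Iter 10: z = -0.1160 + 0.1108i, |z|^2 = 0.0257
Iter 11: z = -0.8868 + -0.1097i, |z|^2 = 0.7985
Iter 12: z = -0.1136 + 0.1106i, |z|^2 = 0.0251
Iter 13: z = -0.8873 + -0.1091i, |z|^2 = 0.7993
Iter 14: z = -0.1126 + 0.1097i, |z|^2 = 0.0247
Iter 15: z = -0.8874 + -0.1087i, |z|^2 = 0.7992
Iter 16: z = -0.1124 + 0.1089i, |z|^2 = 0.0245
Iter 17: z = -0.8872 + -0.1085i, |z|^2 = 0.7989
Did not escape in 18 iterations → in set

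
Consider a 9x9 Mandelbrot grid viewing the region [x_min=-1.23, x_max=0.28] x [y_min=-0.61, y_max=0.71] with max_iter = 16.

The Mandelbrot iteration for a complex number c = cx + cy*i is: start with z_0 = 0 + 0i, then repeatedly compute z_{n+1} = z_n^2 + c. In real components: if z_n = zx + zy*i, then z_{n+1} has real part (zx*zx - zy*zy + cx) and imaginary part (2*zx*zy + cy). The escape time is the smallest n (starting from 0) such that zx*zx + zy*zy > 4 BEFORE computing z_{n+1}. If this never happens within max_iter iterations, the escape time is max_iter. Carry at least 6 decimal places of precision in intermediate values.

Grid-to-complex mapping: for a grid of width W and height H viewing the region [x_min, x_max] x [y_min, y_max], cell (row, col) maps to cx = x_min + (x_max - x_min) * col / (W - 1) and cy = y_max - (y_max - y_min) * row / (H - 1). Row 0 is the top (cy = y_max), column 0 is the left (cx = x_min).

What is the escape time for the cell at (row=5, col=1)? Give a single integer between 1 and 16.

z_0 = 0 + 0i, c = -1.0413 + -0.1150i
Iter 1: z = -1.0413 + -0.1150i, |z|^2 = 1.0974
Iter 2: z = 0.0297 + 0.1245i, |z|^2 = 0.0164
Iter 3: z = -1.0559 + -0.1076i, |z|^2 = 1.1264
Iter 4: z = 0.0620 + 0.1122i, |z|^2 = 0.0164
Iter 5: z = -1.0500 + -0.1011i, |z|^2 = 1.1127
Iter 6: z = 0.0510 + 0.0973i, |z|^2 = 0.0121
Iter 7: z = -1.0481 + -0.1051i, |z|^2 = 1.1096
Iter 8: z = 0.0462 + 0.1053i, |z|^2 = 0.0132
Iter 9: z = -1.0502 + -0.1053i, |z|^2 = 1.1140
Iter 10: z = 0.0506 + 0.1061i, |z|^2 = 0.0138
Iter 11: z = -1.0499 + -0.1043i, |z|^2 = 1.1133
Iter 12: z = 0.0503 + 0.1040i, |z|^2 = 0.0133
Iter 13: z = -1.0495 + -0.1045i, |z|^2 = 1.1124
Iter 14: z = 0.0493 + 0.1045i, |z|^2 = 0.0133
Iter 15: z = -1.0497 + -0.1047i, |z|^2 = 1.1129

Answer: 16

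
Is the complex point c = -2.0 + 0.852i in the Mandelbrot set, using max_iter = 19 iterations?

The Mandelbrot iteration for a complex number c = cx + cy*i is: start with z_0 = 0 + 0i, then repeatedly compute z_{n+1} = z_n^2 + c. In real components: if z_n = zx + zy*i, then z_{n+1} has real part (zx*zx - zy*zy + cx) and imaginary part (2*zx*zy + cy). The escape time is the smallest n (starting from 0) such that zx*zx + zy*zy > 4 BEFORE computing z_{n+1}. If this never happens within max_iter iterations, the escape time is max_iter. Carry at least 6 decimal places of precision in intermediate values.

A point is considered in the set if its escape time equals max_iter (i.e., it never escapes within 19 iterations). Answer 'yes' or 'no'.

z_0 = 0 + 0i, c = -2.0000 + 0.8520i
Iter 1: z = -2.0000 + 0.8520i, |z|^2 = 4.7259
Escaped at iteration 1

Answer: no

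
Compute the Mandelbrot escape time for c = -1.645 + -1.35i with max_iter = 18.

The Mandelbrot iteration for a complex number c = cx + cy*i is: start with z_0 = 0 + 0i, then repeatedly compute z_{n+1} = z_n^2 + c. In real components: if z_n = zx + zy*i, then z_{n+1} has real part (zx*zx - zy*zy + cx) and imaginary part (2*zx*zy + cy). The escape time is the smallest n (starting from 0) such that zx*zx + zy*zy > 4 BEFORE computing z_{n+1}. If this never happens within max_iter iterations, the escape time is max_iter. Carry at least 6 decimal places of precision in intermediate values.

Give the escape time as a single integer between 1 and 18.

Answer: 1

Derivation:
z_0 = 0 + 0i, c = -1.6450 + -1.3500i
Iter 1: z = -1.6450 + -1.3500i, |z|^2 = 4.5285
Escaped at iteration 1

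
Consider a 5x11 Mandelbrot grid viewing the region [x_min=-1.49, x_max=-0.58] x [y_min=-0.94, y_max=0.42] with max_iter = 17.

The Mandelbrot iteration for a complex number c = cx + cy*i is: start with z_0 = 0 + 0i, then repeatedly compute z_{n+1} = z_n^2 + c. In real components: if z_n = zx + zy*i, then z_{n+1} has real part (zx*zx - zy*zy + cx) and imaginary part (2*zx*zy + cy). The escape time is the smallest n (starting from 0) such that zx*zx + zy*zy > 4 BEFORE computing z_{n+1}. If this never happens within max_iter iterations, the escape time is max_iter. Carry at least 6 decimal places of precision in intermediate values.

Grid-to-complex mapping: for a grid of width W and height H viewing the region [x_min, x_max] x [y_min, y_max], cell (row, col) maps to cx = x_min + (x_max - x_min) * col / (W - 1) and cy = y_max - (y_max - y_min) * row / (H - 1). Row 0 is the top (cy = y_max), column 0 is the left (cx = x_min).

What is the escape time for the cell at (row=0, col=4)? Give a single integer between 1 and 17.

z_0 = 0 + 0i, c = -0.5800 + 0.4200i
Iter 1: z = -0.5800 + 0.4200i, |z|^2 = 0.5128
Iter 2: z = -0.4200 + -0.0672i, |z|^2 = 0.1809
Iter 3: z = -0.4081 + 0.4764i, |z|^2 = 0.3936
Iter 4: z = -0.6404 + 0.0311i, |z|^2 = 0.4111
Iter 5: z = -0.1708 + 0.3802i, |z|^2 = 0.1737
Iter 6: z = -0.6953 + 0.2901i, |z|^2 = 0.5677
Iter 7: z = -0.1807 + 0.0165i, |z|^2 = 0.0329
Iter 8: z = -0.5476 + 0.4140i, |z|^2 = 0.4713
Iter 9: z = -0.4515 + -0.0335i, |z|^2 = 0.2050
Iter 10: z = -0.3772 + 0.4502i, |z|^2 = 0.3450
Iter 11: z = -0.6404 + 0.0803i, |z|^2 = 0.4166
Iter 12: z = -0.1763 + 0.3171i, |z|^2 = 0.1317
Iter 13: z = -0.6495 + 0.3081i, |z|^2 = 0.5168
Iter 14: z = -0.2531 + 0.0197i, |z|^2 = 0.0645
Iter 15: z = -0.5163 + 0.4100i, |z|^2 = 0.4347
Iter 16: z = -0.4815 + -0.0034i, |z|^2 = 0.2319

Answer: 17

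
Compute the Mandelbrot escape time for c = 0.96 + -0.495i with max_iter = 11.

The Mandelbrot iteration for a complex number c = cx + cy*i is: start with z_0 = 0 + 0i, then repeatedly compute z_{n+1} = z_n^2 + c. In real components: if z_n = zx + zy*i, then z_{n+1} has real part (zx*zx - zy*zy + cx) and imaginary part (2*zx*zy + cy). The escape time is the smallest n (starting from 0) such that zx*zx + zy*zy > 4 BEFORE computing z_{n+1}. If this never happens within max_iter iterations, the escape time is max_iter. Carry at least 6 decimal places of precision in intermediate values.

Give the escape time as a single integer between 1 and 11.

z_0 = 0 + 0i, c = 0.9600 + -0.4950i
Iter 1: z = 0.9600 + -0.4950i, |z|^2 = 1.1666
Iter 2: z = 1.6366 + -1.4454i, |z|^2 = 4.7676
Escaped at iteration 2

Answer: 2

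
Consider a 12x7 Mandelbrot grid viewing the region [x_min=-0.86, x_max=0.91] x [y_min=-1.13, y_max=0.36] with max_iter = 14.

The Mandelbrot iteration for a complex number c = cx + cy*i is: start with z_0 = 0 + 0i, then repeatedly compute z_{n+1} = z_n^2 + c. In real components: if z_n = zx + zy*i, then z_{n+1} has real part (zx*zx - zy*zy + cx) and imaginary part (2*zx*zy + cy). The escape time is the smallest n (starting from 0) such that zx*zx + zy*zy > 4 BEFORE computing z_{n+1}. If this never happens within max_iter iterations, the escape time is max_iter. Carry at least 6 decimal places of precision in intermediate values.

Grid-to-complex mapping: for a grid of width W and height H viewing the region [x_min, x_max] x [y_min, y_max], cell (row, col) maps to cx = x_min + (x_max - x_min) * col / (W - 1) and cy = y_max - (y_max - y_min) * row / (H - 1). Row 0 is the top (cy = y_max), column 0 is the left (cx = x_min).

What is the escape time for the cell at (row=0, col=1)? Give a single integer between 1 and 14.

z_0 = 0 + 0i, c = -0.6991 + 0.3600i
Iter 1: z = -0.6991 + 0.3600i, |z|^2 = 0.6183
Iter 2: z = -0.3400 + -0.1433i, |z|^2 = 0.1361
Iter 3: z = -0.6041 + 0.4575i, |z|^2 = 0.5742
Iter 4: z = -0.5435 + -0.1927i, |z|^2 = 0.3325
Iter 5: z = -0.4409 + 0.5694i, |z|^2 = 0.5186
Iter 6: z = -0.8290 + -0.1421i, |z|^2 = 0.7074
Iter 7: z = -0.0321 + 0.5955i, |z|^2 = 0.3557
Iter 8: z = -1.0527 + 0.3218i, |z|^2 = 1.2118
Iter 9: z = 0.3056 + -0.3176i, |z|^2 = 0.1942
Iter 10: z = -0.7066 + 0.1659i, |z|^2 = 0.5267
Iter 11: z = -0.2274 + 0.1256i, |z|^2 = 0.0675
Iter 12: z = -0.6632 + 0.3029i, |z|^2 = 0.5315
Iter 13: z = -0.3511 + -0.0417i, |z|^2 = 0.1250

Answer: 14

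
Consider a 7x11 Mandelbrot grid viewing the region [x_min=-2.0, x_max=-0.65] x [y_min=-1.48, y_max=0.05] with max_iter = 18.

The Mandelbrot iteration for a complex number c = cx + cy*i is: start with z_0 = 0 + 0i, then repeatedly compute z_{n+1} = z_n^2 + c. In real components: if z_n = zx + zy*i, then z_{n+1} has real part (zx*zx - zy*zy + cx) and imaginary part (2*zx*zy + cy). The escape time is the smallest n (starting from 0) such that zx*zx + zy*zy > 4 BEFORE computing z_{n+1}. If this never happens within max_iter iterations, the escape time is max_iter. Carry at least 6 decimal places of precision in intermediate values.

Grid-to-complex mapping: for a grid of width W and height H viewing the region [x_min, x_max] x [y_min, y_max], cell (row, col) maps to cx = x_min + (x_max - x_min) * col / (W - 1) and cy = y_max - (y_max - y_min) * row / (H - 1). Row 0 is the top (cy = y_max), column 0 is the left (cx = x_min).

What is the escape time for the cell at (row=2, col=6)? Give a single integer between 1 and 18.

z_0 = 0 + 0i, c = -0.6500 + -0.2560i
Iter 1: z = -0.6500 + -0.2560i, |z|^2 = 0.4880
Iter 2: z = -0.2930 + 0.0768i, |z|^2 = 0.0918
Iter 3: z = -0.5700 + -0.3010i, |z|^2 = 0.4155
Iter 4: z = -0.4157 + 0.0872i, |z|^2 = 0.1804
Iter 5: z = -0.4848 + -0.3285i, |z|^2 = 0.3429
Iter 6: z = -0.5228 + 0.0625i, |z|^2 = 0.2773
Iter 7: z = -0.3805 + -0.3213i, |z|^2 = 0.2481
Iter 8: z = -0.6085 + -0.0114i, |z|^2 = 0.3703
Iter 9: z = -0.2799 + -0.2421i, |z|^2 = 0.1370
Iter 10: z = -0.6303 + -0.1205i, |z|^2 = 0.4117
Iter 11: z = -0.2673 + -0.1041i, |z|^2 = 0.0823
Iter 12: z = -0.5894 + -0.2003i, |z|^2 = 0.3875
Iter 13: z = -0.3427 + -0.0199i, |z|^2 = 0.1179
Iter 14: z = -0.5329 + -0.2424i, |z|^2 = 0.3428
Iter 15: z = -0.4247 + 0.0024i, |z|^2 = 0.1804
Iter 16: z = -0.4696 + -0.2580i, |z|^2 = 0.2871
Iter 17: z = -0.4960 + -0.0137i, |z|^2 = 0.2462

Answer: 18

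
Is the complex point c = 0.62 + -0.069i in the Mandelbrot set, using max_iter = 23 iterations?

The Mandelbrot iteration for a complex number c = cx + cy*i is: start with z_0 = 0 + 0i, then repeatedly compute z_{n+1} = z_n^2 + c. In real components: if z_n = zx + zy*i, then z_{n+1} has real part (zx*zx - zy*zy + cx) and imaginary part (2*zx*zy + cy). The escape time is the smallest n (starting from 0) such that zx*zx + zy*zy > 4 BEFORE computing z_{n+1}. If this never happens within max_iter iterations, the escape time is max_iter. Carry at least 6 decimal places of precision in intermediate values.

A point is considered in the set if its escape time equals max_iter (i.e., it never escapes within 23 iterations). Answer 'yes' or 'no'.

z_0 = 0 + 0i, c = 0.6200 + -0.0690i
Iter 1: z = 0.6200 + -0.0690i, |z|^2 = 0.3892
Iter 2: z = 0.9996 + -0.1546i, |z|^2 = 1.0232
Iter 3: z = 1.5954 + -0.3780i, |z|^2 = 2.6882
Iter 4: z = 3.0224 + -1.2751i, |z|^2 = 10.7607
Escaped at iteration 4

Answer: no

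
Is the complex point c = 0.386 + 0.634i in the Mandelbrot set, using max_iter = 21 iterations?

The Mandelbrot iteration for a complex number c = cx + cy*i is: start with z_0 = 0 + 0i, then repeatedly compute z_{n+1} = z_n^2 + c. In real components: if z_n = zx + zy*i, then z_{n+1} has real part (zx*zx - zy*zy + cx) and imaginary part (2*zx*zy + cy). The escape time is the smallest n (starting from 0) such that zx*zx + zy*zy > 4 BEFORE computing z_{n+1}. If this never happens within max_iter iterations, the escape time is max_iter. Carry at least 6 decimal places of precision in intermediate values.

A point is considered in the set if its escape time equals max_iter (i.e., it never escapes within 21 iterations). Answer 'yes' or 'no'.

Answer: no

Derivation:
z_0 = 0 + 0i, c = 0.3860 + 0.6340i
Iter 1: z = 0.3860 + 0.6340i, |z|^2 = 0.5510
Iter 2: z = 0.1330 + 1.1234i, |z|^2 = 1.2798
Iter 3: z = -0.8584 + 0.9329i, |z|^2 = 1.6073
Iter 4: z = 0.2526 + -0.9677i, |z|^2 = 1.0003
Iter 5: z = -0.4867 + 0.1452i, |z|^2 = 0.2579
Iter 6: z = 0.6018 + 0.4927i, |z|^2 = 0.6049
Iter 7: z = 0.5054 + 1.2270i, |z|^2 = 1.7609
Iter 8: z = -0.8640 + 1.8743i, |z|^2 = 4.2594
Escaped at iteration 8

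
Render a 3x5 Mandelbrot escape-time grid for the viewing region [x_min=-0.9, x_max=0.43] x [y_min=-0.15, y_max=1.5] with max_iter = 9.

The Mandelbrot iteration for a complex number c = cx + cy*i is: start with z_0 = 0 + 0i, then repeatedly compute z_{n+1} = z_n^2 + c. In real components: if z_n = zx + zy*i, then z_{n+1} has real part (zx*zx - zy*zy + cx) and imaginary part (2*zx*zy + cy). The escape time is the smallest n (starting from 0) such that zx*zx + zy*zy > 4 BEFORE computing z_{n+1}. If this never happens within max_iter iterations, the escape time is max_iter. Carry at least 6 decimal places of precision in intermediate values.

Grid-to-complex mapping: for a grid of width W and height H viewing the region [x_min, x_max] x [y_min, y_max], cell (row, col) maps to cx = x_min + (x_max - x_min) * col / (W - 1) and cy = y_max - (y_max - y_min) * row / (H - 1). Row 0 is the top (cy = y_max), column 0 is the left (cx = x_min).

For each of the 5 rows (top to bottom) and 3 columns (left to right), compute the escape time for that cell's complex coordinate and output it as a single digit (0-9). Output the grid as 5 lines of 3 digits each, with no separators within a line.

Answer: 222
362
495
999
997

Derivation:
(row=0, col=0): c = -0.9000 + 1.5000i → escape time 2
(row=0, col=1): c = -0.2350 + 1.5000i → escape time 2
(row=0, col=2): c = 0.4300 + 1.5000i → escape time 2
(row=1, col=0): c = -0.9000 + 1.0875i → escape time 3
(row=1, col=1): c = -0.2350 + 1.0875i → escape time 6
(row=1, col=2): c = 0.4300 + 1.0875i → escape time 2
(row=2, col=0): c = -0.9000 + 0.6750i → escape time 4
(row=2, col=1): c = -0.2350 + 0.6750i → escape time 9
(row=2, col=2): c = 0.4300 + 0.6750i → escape time 5
(row=3, col=0): c = -0.9000 + 0.2625i → escape time 9
(row=3, col=1): c = -0.2350 + 0.2625i → escape time 9
(row=3, col=2): c = 0.4300 + 0.2625i → escape time 9
(row=4, col=0): c = -0.9000 + -0.1500i → escape time 9
(row=4, col=1): c = -0.2350 + -0.1500i → escape time 9
(row=4, col=2): c = 0.4300 + -0.1500i → escape time 7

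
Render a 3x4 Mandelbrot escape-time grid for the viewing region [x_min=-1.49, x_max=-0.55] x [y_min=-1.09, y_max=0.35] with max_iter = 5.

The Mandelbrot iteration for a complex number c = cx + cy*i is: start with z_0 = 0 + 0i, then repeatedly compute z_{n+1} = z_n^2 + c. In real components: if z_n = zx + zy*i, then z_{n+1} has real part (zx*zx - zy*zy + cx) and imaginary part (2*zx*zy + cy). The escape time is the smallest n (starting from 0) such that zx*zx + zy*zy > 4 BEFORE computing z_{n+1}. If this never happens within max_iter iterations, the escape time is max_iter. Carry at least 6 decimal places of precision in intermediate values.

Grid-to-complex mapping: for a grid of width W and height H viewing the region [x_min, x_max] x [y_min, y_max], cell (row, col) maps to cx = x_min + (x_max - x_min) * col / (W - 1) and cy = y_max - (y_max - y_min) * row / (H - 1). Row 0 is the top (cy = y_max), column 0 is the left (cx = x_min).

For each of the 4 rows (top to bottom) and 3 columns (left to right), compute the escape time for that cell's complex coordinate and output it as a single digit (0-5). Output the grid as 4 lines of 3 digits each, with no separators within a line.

Answer: 455
555
345
233

Derivation:
(row=0, col=0): c = -1.4900 + 0.3500i → escape time 4
(row=0, col=1): c = -1.0200 + 0.3500i → escape time 5
(row=0, col=2): c = -0.5500 + 0.3500i → escape time 5
(row=1, col=0): c = -1.4900 + -0.1300i → escape time 5
(row=1, col=1): c = -1.0200 + -0.1300i → escape time 5
(row=1, col=2): c = -0.5500 + -0.1300i → escape time 5
(row=2, col=0): c = -1.4900 + -0.6100i → escape time 3
(row=2, col=1): c = -1.0200 + -0.6100i → escape time 4
(row=2, col=2): c = -0.5500 + -0.6100i → escape time 5
(row=3, col=0): c = -1.4900 + -1.0900i → escape time 2
(row=3, col=1): c = -1.0200 + -1.0900i → escape time 3
(row=3, col=2): c = -0.5500 + -1.0900i → escape time 3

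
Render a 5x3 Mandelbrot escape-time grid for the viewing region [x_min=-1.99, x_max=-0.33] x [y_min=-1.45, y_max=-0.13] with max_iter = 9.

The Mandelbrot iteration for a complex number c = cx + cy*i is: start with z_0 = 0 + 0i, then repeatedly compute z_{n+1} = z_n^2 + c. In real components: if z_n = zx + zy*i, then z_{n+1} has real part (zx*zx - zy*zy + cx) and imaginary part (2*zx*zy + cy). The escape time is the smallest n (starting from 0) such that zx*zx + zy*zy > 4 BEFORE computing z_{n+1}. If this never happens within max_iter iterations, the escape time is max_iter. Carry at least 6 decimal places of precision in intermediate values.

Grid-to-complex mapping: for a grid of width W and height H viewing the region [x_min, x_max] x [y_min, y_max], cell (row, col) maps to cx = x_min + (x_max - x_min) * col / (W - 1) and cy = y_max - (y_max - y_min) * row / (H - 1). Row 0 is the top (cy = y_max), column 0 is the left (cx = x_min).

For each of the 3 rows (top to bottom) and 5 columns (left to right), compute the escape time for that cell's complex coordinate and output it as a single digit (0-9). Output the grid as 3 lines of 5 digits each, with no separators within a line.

Answer: 36999
13347
11222

Derivation:
(row=0, col=0): c = -1.9900 + -0.1300i → escape time 3
(row=0, col=1): c = -1.5750 + -0.1300i → escape time 6
(row=0, col=2): c = -1.1600 + -0.1300i → escape time 9
(row=0, col=3): c = -0.7450 + -0.1300i → escape time 9
(row=0, col=4): c = -0.3300 + -0.1300i → escape time 9
(row=1, col=0): c = -1.9900 + -0.7900i → escape time 1
(row=1, col=1): c = -1.5750 + -0.7900i → escape time 3
(row=1, col=2): c = -1.1600 + -0.7900i → escape time 3
(row=1, col=3): c = -0.7450 + -0.7900i → escape time 4
(row=1, col=4): c = -0.3300 + -0.7900i → escape time 7
(row=2, col=0): c = -1.9900 + -1.4500i → escape time 1
(row=2, col=1): c = -1.5750 + -1.4500i → escape time 1
(row=2, col=2): c = -1.1600 + -1.4500i → escape time 2
(row=2, col=3): c = -0.7450 + -1.4500i → escape time 2
(row=2, col=4): c = -0.3300 + -1.4500i → escape time 2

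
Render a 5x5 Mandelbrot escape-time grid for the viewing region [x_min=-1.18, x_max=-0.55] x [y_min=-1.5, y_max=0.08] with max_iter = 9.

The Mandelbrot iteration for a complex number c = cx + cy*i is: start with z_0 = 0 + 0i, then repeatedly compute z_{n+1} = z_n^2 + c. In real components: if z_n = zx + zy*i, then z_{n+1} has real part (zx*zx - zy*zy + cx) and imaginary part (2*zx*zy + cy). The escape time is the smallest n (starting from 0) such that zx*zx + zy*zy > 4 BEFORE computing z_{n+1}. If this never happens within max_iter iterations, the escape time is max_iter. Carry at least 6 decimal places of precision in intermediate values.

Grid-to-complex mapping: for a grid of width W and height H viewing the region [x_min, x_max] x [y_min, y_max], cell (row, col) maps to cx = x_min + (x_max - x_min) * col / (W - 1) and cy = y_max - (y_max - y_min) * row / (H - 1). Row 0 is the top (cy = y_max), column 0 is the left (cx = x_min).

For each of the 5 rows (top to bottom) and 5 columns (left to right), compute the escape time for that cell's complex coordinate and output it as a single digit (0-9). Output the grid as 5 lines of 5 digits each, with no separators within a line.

Answer: 99999
99999
34457
33333
22222

Derivation:
(row=0, col=0): c = -1.1800 + 0.0800i → escape time 9
(row=0, col=1): c = -1.0225 + 0.0800i → escape time 9
(row=0, col=2): c = -0.8650 + 0.0800i → escape time 9
(row=0, col=3): c = -0.7075 + 0.0800i → escape time 9
(row=0, col=4): c = -0.5500 + 0.0800i → escape time 9
(row=1, col=0): c = -1.1800 + -0.3150i → escape time 9
(row=1, col=1): c = -1.0225 + -0.3150i → escape time 9
(row=1, col=2): c = -0.8650 + -0.3150i → escape time 9
(row=1, col=3): c = -0.7075 + -0.3150i → escape time 9
(row=1, col=4): c = -0.5500 + -0.3150i → escape time 9
(row=2, col=0): c = -1.1800 + -0.7100i → escape time 3
(row=2, col=1): c = -1.0225 + -0.7100i → escape time 4
(row=2, col=2): c = -0.8650 + -0.7100i → escape time 4
(row=2, col=3): c = -0.7075 + -0.7100i → escape time 5
(row=2, col=4): c = -0.5500 + -0.7100i → escape time 7
(row=3, col=0): c = -1.1800 + -1.1050i → escape time 3
(row=3, col=1): c = -1.0225 + -1.1050i → escape time 3
(row=3, col=2): c = -0.8650 + -1.1050i → escape time 3
(row=3, col=3): c = -0.7075 + -1.1050i → escape time 3
(row=3, col=4): c = -0.5500 + -1.1050i → escape time 3
(row=4, col=0): c = -1.1800 + -1.5000i → escape time 2
(row=4, col=1): c = -1.0225 + -1.5000i → escape time 2
(row=4, col=2): c = -0.8650 + -1.5000i → escape time 2
(row=4, col=3): c = -0.7075 + -1.5000i → escape time 2
(row=4, col=4): c = -0.5500 + -1.5000i → escape time 2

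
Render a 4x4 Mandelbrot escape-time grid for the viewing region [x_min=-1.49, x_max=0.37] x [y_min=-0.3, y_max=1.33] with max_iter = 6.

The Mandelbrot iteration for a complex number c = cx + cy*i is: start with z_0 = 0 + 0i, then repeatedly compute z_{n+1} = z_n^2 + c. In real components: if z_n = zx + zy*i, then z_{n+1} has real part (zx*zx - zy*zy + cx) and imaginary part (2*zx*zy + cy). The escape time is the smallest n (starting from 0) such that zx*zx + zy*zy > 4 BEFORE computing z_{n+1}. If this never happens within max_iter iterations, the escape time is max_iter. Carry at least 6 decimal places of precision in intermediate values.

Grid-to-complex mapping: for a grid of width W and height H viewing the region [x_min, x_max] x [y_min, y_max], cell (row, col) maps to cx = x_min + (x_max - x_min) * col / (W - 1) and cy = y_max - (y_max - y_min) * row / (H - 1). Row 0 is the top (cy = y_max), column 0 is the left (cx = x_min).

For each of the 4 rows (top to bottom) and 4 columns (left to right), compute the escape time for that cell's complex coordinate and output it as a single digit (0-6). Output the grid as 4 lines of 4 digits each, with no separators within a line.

(row=0, col=0): c = -1.4900 + 1.3300i → escape time 2
(row=0, col=1): c = -0.8700 + 1.3300i → escape time 2
(row=0, col=2): c = -0.2500 + 1.3300i → escape time 2
(row=0, col=3): c = 0.3700 + 1.3300i → escape time 2
(row=1, col=0): c = -1.4900 + 0.7867i → escape time 3
(row=1, col=1): c = -0.8700 + 0.7867i → escape time 4
(row=1, col=2): c = -0.2500 + 0.7867i → escape time 6
(row=1, col=3): c = 0.3700 + 0.7867i → escape time 4
(row=2, col=0): c = -1.4900 + 0.2433i → escape time 5
(row=2, col=1): c = -0.8700 + 0.2433i → escape time 6
(row=2, col=2): c = -0.2500 + 0.2433i → escape time 6
(row=2, col=3): c = 0.3700 + 0.2433i → escape time 6
(row=3, col=0): c = -1.4900 + -0.3000i → escape time 5
(row=3, col=1): c = -0.8700 + -0.3000i → escape time 6
(row=3, col=2): c = -0.2500 + -0.3000i → escape time 6
(row=3, col=3): c = 0.3700 + -0.3000i → escape time 6

Answer: 2222
3464
5666
5666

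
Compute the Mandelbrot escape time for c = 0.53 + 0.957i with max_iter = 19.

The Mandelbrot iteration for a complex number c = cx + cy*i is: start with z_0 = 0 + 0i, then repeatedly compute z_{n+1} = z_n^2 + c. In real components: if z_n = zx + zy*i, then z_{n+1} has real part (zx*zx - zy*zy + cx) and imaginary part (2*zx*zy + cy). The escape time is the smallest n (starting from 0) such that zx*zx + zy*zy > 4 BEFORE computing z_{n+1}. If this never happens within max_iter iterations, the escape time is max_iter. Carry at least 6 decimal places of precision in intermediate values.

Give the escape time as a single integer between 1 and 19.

Answer: 3

Derivation:
z_0 = 0 + 0i, c = 0.5300 + 0.9570i
Iter 1: z = 0.5300 + 0.9570i, |z|^2 = 1.1967
Iter 2: z = -0.1049 + 1.9714i, |z|^2 = 3.8975
Iter 3: z = -3.3455 + 0.5432i, |z|^2 = 11.4873
Escaped at iteration 3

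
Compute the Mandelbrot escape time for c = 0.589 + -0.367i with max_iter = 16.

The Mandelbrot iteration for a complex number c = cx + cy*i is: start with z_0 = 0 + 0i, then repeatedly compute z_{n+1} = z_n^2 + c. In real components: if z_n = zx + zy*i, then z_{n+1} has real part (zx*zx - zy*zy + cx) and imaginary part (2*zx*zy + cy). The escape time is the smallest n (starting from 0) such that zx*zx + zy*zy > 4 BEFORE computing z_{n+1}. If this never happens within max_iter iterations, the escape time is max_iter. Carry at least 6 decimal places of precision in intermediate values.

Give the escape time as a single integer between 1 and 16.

z_0 = 0 + 0i, c = 0.5890 + -0.3670i
Iter 1: z = 0.5890 + -0.3670i, |z|^2 = 0.4816
Iter 2: z = 0.8012 + -0.7993i, |z|^2 = 1.2809
Iter 3: z = 0.5921 + -1.6479i, |z|^2 = 3.0661
Iter 4: z = -1.7760 + -2.3183i, |z|^2 = 8.5286
Escaped at iteration 4

Answer: 4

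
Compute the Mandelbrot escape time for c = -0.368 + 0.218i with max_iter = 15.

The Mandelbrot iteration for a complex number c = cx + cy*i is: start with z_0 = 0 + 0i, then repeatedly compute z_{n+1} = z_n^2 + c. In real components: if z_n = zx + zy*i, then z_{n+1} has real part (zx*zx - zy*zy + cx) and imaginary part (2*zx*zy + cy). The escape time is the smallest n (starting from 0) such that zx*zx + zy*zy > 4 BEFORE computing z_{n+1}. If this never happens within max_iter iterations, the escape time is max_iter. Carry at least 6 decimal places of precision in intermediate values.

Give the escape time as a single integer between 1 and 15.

z_0 = 0 + 0i, c = -0.3680 + 0.2180i
Iter 1: z = -0.3680 + 0.2180i, |z|^2 = 0.1829
Iter 2: z = -0.2801 + 0.0576i, |z|^2 = 0.0818
Iter 3: z = -0.2929 + 0.1858i, |z|^2 = 0.1203
Iter 4: z = -0.3167 + 0.1092i, |z|^2 = 0.1122
Iter 5: z = -0.2796 + 0.1488i, |z|^2 = 0.1003
Iter 6: z = -0.3120 + 0.1348i, |z|^2 = 0.1155
Iter 7: z = -0.2888 + 0.1339i, |z|^2 = 0.1014
Iter 8: z = -0.3025 + 0.1406i, |z|^2 = 0.1113
Iter 9: z = -0.2963 + 0.1329i, |z|^2 = 0.1054
Iter 10: z = -0.2979 + 0.1392i, |z|^2 = 0.1081
Iter 11: z = -0.2987 + 0.1350i, |z|^2 = 0.1074
Iter 12: z = -0.2970 + 0.1373i, |z|^2 = 0.1071
Iter 13: z = -0.2986 + 0.1364i, |z|^2 = 0.1078
Iter 14: z = -0.2974 + 0.1365i, |z|^2 = 0.1071

Answer: 15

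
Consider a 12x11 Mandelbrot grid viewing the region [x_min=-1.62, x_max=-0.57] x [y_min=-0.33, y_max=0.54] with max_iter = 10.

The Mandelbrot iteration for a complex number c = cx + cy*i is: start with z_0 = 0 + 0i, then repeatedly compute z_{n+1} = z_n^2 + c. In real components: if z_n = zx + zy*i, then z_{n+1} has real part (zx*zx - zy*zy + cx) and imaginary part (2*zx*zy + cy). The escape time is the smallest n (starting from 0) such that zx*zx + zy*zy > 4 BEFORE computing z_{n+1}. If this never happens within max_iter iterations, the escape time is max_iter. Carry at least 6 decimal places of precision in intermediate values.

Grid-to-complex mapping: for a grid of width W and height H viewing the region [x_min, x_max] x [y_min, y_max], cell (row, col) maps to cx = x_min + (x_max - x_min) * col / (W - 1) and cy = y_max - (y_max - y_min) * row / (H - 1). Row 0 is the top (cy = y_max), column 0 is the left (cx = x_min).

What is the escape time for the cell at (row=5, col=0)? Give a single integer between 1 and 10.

Answer: 6

Derivation:
z_0 = 0 + 0i, c = -1.6200 + 0.1050i
Iter 1: z = -1.6200 + 0.1050i, |z|^2 = 2.6354
Iter 2: z = 0.9934 + -0.2352i, |z|^2 = 1.0421
Iter 3: z = -0.6885 + -0.3623i, |z|^2 = 0.6053
Iter 4: z = -1.2772 + 0.6039i, |z|^2 = 1.9959
Iter 5: z = -0.3535 + -1.4375i, |z|^2 = 2.1915
Iter 6: z = -3.5616 + 1.1213i, |z|^2 = 13.9420
Escaped at iteration 6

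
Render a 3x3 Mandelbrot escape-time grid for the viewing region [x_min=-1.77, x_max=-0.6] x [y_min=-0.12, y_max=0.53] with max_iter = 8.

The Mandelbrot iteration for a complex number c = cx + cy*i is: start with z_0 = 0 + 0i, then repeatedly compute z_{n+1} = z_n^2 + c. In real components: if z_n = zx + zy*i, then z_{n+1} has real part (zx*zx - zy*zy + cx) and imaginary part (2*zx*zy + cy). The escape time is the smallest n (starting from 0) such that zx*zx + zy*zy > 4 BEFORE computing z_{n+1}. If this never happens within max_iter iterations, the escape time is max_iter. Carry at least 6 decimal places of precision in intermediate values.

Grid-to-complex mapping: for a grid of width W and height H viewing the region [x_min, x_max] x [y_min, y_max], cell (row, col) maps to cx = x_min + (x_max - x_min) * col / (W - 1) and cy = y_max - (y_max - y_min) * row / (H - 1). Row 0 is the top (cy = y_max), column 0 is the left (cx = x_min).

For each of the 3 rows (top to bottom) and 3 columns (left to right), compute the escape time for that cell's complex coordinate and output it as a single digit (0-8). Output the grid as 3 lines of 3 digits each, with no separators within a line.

Answer: 348
488
488

Derivation:
(row=0, col=0): c = -1.7700 + 0.5300i → escape time 3
(row=0, col=1): c = -1.1850 + 0.5300i → escape time 4
(row=0, col=2): c = -0.6000 + 0.5300i → escape time 8
(row=1, col=0): c = -1.7700 + 0.2050i → escape time 4
(row=1, col=1): c = -1.1850 + 0.2050i → escape time 8
(row=1, col=2): c = -0.6000 + 0.2050i → escape time 8
(row=2, col=0): c = -1.7700 + -0.1200i → escape time 4
(row=2, col=1): c = -1.1850 + -0.1200i → escape time 8
(row=2, col=2): c = -0.6000 + -0.1200i → escape time 8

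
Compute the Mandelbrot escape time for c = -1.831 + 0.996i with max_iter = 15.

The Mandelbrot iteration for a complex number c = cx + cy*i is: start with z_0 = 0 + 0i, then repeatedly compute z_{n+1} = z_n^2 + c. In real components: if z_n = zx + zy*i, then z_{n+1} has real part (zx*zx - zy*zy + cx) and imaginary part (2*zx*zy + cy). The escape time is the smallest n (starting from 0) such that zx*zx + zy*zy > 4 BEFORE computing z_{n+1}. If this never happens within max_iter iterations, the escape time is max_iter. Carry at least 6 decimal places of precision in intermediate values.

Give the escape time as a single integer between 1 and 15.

Answer: 1

Derivation:
z_0 = 0 + 0i, c = -1.8310 + 0.9960i
Iter 1: z = -1.8310 + 0.9960i, |z|^2 = 4.3446
Escaped at iteration 1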